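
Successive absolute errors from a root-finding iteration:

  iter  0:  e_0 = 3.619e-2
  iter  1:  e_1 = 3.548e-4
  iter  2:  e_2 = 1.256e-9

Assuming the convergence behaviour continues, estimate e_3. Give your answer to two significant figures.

2.0e-24

First estimate the order: p ≈ ln(e_2/e_1) / ln(e_1/e_0) = ln(1.256e-9/3.548e-4)/ln(3.548e-4/3.619e-2) = ln(3.54002e-06)/ln(0.00980381) ≈ 2.7138.
Then e_3 ≈ e_2·(e_2/e_1)^p = 1.256e-9·(3.54002e-06)^2.7138 = 1.256e-9·1.61099e-15 ≈ 2.023e-24.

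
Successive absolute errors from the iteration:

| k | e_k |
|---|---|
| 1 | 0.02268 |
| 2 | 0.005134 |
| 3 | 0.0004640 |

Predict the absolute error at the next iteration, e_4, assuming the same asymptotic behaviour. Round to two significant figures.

First estimate the order: p ≈ ln(e_3/e_2) / ln(e_2/e_1) = ln(0.0004640/0.005134)/ln(0.005134/0.02268) = ln(0.0903779)/ln(0.226367) ≈ 1.6180.
Then e_4 ≈ e_3·(e_3/e_2)^p = 0.0004640·(0.0903779)^1.6180 = 0.0004640·0.0204601 ≈ 9.493e-06.

9.5e-6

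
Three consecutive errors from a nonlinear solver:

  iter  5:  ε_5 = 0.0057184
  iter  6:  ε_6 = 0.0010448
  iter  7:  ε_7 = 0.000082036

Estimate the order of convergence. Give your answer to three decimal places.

p ≈ ln(ε_7/ε_6) / ln(ε_6/ε_5)
  = ln(0.000082036/0.0010448) / ln(0.0010448/0.0057184)
  = ln(0.0785184) / ln(0.182708)
  = -2.544422 / -1.699866 ≈ 1.496837

1.497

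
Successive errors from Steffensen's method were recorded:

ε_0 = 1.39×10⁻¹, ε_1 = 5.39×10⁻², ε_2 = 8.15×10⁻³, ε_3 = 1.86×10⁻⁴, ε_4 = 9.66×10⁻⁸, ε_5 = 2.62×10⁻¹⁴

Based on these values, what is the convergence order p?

2

Consecutive ratios: ε_5/ε_4 = 2.62×10⁻¹⁴/9.66×10⁻⁸ = 2.71222e-07, ε_4/ε_3 = 9.66×10⁻⁸/1.86×10⁻⁴ = 0.000519355.
p ≈ ln(2.71222e-07)/ln(0.000519355) = -15.1203/-7.5629 ≈ 2.00.
So the convergence is quadratic (order 2).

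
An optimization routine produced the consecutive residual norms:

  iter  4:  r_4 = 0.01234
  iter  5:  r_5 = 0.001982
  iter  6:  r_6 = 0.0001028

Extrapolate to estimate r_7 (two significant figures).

8.6e-7

First estimate the order: p ≈ ln(r_6/r_5) / ln(r_5/r_4) = ln(0.0001028/0.001982)/ln(0.001982/0.01234) = ln(0.0518668)/ln(0.160616) ≈ 1.6181.
Then r_7 ≈ r_6·(r_6/r_5)^p = 0.0001028·(0.0518668)^1.6181 = 0.0001028·0.00832842 ≈ 8.562e-07.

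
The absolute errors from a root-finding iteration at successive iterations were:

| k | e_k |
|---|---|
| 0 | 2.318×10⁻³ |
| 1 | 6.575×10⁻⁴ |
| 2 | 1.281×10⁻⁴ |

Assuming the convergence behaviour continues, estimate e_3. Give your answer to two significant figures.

First estimate the order: p ≈ ln(e_2/e_1) / ln(e_1/e_0) = ln(1.281×10⁻⁴/6.575×10⁻⁴)/ln(6.575×10⁻⁴/2.318×10⁻³) = ln(0.194829)/ln(0.28365) ≈ 1.2981.
Then e_3 ≈ e_2·(e_2/e_1)^p = 1.281×10⁻⁴·(0.194829)^1.2981 = 1.281×10⁻⁴·0.119646 ≈ 1.533e-05.

1.5e-5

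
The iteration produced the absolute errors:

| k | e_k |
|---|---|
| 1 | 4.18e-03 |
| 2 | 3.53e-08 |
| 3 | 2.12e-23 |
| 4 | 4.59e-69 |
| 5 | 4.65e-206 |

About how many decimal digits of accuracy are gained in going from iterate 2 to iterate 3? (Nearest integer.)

Digits gained ≈ log₁₀(e_2/e_3) = log₁₀(3.53e-08/2.12e-23) = log₁₀(1.66509e+15) ≈ 15.221.

15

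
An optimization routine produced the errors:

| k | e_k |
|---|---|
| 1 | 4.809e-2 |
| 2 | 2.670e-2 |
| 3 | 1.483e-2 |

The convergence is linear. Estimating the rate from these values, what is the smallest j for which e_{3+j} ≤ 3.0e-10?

Rate ρ ≈ e_3/e_2 = 1.483e-2/2.670e-2 = 0.5554.
After j more steps, e_{3+j} ≈ 1.483e-2·ρ^j; need ρ^j ≤ 3.0e-10/1.483e-2 = 2.02293e-08.
j ≥ ln(2.02293e-08)/ln(0.5554) = -17.7161/-0.58807 = 30.126.
So 31 more iterations are needed.

31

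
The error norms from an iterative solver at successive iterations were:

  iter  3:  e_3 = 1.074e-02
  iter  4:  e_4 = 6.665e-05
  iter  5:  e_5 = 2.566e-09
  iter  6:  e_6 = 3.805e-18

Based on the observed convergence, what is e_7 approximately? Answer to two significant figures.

First estimate the order: p ≈ ln(e_6/e_5) / ln(e_5/e_4) = ln(3.805e-18/2.566e-09)/ln(2.566e-09/6.665e-05) = ln(1.48285e-09)/ln(3.84996e-05) ≈ 2.0000.
Then e_7 ≈ e_6·(e_6/e_5)^p = 3.805e-18·(1.48285e-09)^2.0000 = 3.805e-18·2.19884e-18 ≈ 8.367e-36.

8.4e-36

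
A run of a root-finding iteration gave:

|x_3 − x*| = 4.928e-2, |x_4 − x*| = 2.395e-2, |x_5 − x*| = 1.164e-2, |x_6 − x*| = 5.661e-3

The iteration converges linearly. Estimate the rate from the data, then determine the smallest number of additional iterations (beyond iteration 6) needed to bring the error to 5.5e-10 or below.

23

Rate ρ ≈ |x_6 − x*|/|x_5 − x*| = 5.661e-3/1.164e-2 = 0.4863.
After j more steps, |x_{6+j} − x*| ≈ 5.661e-3·ρ^j; need ρ^j ≤ 5.5e-10/5.661e-3 = 9.7156e-08.
j ≥ ln(9.7156e-08)/ln(0.4863) = -16.1469/-0.72093 = 22.397.
So 23 more iterations are needed.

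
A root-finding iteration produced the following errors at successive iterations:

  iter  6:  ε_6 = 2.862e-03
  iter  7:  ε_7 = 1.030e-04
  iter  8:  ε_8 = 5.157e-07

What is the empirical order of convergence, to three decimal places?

1.593

p ≈ ln(ε_8/ε_7) / ln(ε_7/ε_6)
  = ln(5.157e-07/1.030e-04) / ln(1.030e-04/2.862e-03)
  = ln(0.0050068) / ln(0.0359888)
  = -5.296958 / -3.324548 ≈ 1.593287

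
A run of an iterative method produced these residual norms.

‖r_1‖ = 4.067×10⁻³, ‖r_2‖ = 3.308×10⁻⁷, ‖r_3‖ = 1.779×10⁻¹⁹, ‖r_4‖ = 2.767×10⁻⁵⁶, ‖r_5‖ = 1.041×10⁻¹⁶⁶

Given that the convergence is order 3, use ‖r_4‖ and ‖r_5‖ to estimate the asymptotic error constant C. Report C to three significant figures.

C ≈ ‖r_5‖ / ‖r_4‖^3
  = 1.041×10⁻¹⁶⁶ / (2.767×10⁻⁵⁶)^3
  = 1.041×10⁻¹⁶⁶ / 2.1185e-167 ≈ 4.9139

4.91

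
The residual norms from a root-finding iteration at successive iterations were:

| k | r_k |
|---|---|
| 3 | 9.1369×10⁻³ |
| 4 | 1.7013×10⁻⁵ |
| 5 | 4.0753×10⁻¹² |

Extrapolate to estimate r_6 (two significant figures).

First estimate the order: p ≈ ln(r_5/r_4) / ln(r_4/r_3) = ln(4.0753×10⁻¹²/1.7013×10⁻⁵)/ln(1.7013×10⁻⁵/9.1369×10⁻³) = ln(2.3954e-07)/ln(0.00186201) ≈ 2.4251.
Then r_6 ≈ r_5·(r_5/r_4)^p = 4.0753×10⁻¹²·(2.3954e-07)^2.4251 = 4.0753×10⁻¹²·8.7969e-17 ≈ 3.585e-28.

3.6e-28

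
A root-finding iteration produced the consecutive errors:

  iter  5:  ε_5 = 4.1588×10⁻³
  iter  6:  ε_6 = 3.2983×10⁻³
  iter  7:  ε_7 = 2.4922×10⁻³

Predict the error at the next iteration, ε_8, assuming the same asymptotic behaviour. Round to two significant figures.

1.8e-3

First estimate the order: p ≈ ln(ε_7/ε_6) / ln(ε_6/ε_5) = ln(2.4922×10⁻³/3.2983×10⁻³)/ln(3.2983×10⁻³/4.1588×10⁻³) = ln(0.755601)/ln(0.793089) ≈ 1.2089.
Then ε_8 ≈ ε_7·(ε_7/ε_6)^p = 2.4922×10⁻³·(0.755601)^1.2089 = 2.4922×10⁻³·0.712636 ≈ 0.001776.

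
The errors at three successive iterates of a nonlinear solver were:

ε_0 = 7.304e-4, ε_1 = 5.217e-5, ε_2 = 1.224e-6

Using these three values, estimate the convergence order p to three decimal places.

p ≈ ln(ε_2/ε_1) / ln(ε_1/ε_0)
  = ln(1.224e-6/5.217e-5) / ln(5.217e-5/7.304e-4)
  = ln(0.0234618) / ln(0.0714266)
  = -3.752382 / -2.639085 ≈ 1.421850

1.422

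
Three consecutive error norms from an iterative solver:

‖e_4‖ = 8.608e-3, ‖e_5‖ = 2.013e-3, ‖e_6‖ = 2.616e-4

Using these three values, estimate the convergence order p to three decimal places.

1.404

p ≈ ln(‖e_6‖/‖e_5‖) / ln(‖e_5‖/‖e_4‖)
  = ln(2.616e-4/2.013e-3) / ln(2.013e-3/8.608e-3)
  = ln(0.129955) / ln(0.233852)
  = -2.040567 / -1.453067 ≈ 1.404317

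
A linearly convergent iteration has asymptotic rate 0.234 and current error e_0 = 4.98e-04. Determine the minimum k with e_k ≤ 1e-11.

13

After k steps, e_k ≈ 4.98e-04·0.234^k.
Need 0.234^k ≤ 1e-11/4.98e-04 = 2.00803e-08.
k ≥ ln(2.00803e-08)/ln(0.234) = -17.7235/-1.45243 = 12.203.
Smallest integer k = 13.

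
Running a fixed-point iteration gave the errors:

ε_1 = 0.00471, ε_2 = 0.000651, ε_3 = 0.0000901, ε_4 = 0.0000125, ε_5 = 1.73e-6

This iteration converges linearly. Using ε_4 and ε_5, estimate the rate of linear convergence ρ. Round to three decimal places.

0.138

ρ ≈ ε_5/ε_4 = 1.73e-6/0.0000125 = 0.13840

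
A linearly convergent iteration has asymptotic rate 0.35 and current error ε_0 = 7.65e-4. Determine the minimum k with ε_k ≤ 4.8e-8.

After k steps, ε_k ≈ 7.65e-4·0.35^k.
Need 0.35^k ≤ 4.8e-8/7.65e-4 = 6.27451e-05.
k ≥ ln(6.27451e-05)/ln(0.35) = -9.6764/-1.04982 = 9.217.
Smallest integer k = 10.

10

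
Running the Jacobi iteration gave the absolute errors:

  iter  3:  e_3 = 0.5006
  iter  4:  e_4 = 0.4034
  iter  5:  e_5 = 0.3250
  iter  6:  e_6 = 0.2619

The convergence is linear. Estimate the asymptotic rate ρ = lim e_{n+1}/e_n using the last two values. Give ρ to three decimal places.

0.806

ρ ≈ e_6/e_5 = 0.2619/0.3250 = 0.80585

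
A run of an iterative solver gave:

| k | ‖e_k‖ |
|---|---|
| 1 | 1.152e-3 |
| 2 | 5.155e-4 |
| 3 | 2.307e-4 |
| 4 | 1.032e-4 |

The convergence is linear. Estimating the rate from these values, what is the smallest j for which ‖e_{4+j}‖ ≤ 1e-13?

26

Rate ρ ≈ ‖e_4‖/‖e_3‖ = 1.032e-4/2.307e-4 = 0.4473.
After j more steps, ‖e_{4+j}‖ ≈ 1.032e-4·ρ^j; need ρ^j ≤ 1e-13/1.032e-4 = 9.68992e-10.
j ≥ ln(9.68992e-10)/ln(0.4473) = -20.7548/-0.80453 = 25.797.
So 26 more iterations are needed.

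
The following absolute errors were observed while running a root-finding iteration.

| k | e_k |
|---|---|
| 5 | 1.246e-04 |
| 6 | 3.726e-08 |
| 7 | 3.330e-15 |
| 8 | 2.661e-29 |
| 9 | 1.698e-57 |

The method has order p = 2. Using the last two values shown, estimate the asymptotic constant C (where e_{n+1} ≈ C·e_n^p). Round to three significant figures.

C ≈ e_9 / e_8^2
  = 1.698e-57 / (2.661e-29)^2
  = 1.698e-57 / 7.08092e-58 ≈ 2.398

2.40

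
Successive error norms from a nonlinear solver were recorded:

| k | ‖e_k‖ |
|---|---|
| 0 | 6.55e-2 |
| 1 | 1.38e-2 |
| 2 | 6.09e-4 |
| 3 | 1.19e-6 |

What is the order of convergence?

Consecutive ratios: ‖e_3‖/‖e_2‖ = 1.19e-6/6.09e-4 = 0.00195402, ‖e_2‖/‖e_1‖ = 6.09e-4/1.38e-2 = 0.0441304.
p ≈ ln(0.00195402)/ln(0.0441304) = -6.2379/-3.1206 ≈ 2.00.
So the convergence is quadratic (order 2).

2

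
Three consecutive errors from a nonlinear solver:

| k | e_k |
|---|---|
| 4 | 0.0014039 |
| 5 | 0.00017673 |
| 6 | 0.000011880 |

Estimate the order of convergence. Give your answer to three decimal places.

p ≈ ln(e_6/e_5) / ln(e_5/e_4)
  = ln(0.000011880/0.00017673) / ln(0.00017673/0.0014039)
  = ln(0.0672212) / ln(0.125885)
  = -2.699767 / -2.072386 ≈ 1.302734

1.303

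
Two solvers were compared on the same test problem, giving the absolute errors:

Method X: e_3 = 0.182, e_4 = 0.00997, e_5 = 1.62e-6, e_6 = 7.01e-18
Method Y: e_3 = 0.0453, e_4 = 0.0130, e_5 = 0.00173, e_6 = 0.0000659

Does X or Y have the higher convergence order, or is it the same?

Method X: p ≈ ln(7.01e-18/1.62e-6)/ln(1.62e-6/0.00997) ≈ 3.00.
Method Y: p ≈ ln(0.0000659/0.00173)/ln(0.00173/0.0130) ≈ 1.62.
Method X has the higher order (≈3.0 vs ≈1.6).

X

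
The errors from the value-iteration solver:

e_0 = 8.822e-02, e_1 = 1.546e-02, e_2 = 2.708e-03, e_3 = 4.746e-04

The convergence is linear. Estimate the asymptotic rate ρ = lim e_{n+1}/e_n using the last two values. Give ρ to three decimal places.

0.175

ρ ≈ e_3/e_2 = 4.746e-04/2.708e-03 = 0.17526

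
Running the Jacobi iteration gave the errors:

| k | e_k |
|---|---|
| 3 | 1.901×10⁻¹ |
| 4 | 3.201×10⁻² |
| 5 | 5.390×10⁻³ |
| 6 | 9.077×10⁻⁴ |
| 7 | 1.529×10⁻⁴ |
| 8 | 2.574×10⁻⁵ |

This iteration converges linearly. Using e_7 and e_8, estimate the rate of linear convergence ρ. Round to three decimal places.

ρ ≈ e_8/e_7 = 2.574×10⁻⁵/1.529×10⁻⁴ = 0.16835

0.168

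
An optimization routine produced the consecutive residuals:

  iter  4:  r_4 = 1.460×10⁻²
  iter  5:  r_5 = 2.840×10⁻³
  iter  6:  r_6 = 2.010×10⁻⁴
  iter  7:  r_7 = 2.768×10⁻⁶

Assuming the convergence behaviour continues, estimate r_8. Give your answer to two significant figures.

2.7e-9

First estimate the order: p ≈ ln(r_7/r_6) / ln(r_6/r_5) = ln(2.768×10⁻⁶/2.010×10⁻⁴)/ln(2.010×10⁻⁴/2.840×10⁻³) = ln(0.0137711)/ln(0.0707746) ≈ 1.6181.
Then r_8 ≈ r_7·(r_7/r_6)^p = 2.768×10⁻⁶·(0.0137711)^1.6181 = 2.768×10⁻⁶·0.000974238 ≈ 2.697e-09.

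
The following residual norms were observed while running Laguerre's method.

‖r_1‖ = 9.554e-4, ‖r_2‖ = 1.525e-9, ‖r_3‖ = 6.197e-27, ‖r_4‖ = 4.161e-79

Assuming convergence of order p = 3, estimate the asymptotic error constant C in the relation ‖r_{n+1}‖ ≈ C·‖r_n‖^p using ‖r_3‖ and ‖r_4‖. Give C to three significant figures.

C ≈ ‖r_4‖ / ‖r_3‖^3
  = 4.161e-79 / (6.197e-27)^3
  = 4.161e-79 / 2.37982e-79 ≈ 1.7485

1.75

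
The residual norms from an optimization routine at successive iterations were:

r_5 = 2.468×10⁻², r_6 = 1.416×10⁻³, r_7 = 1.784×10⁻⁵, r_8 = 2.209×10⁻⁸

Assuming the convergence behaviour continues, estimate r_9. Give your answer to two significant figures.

7.9e-13

First estimate the order: p ≈ ln(r_8/r_7) / ln(r_7/r_6) = ln(2.209×10⁻⁸/1.784×10⁻⁵)/ln(1.784×10⁻⁵/1.416×10⁻³) = ln(0.00123823)/ln(0.0125989) ≈ 1.5304.
Then r_9 ≈ r_8·(r_8/r_7)^p = 2.209×10⁻⁸·(0.00123823)^1.5304 = 2.209×10⁻⁸·3.55487e-05 ≈ 7.853e-13.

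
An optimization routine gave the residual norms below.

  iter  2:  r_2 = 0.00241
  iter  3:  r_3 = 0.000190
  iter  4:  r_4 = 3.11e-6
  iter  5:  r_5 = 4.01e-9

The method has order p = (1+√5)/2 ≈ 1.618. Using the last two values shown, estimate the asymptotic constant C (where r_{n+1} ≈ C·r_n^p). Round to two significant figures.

3.3

C ≈ r_5 / r_4^1.618
  = 4.01e-9 / (3.11e-6)^1.618
  = 4.01e-9 / 1.22825e-09 ≈ 3.2648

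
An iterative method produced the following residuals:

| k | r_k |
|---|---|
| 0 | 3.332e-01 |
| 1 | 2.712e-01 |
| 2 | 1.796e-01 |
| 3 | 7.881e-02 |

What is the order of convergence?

2

Consecutive ratios: r_3/r_2 = 7.881e-02/1.796e-01 = 0.438808, r_2/r_1 = 1.796e-01/2.712e-01 = 0.662242.
p ≈ ln(0.438808)/ln(0.662242) = -0.8237/-0.4121 ≈ 2.00.
So the convergence is quadratic (order 2).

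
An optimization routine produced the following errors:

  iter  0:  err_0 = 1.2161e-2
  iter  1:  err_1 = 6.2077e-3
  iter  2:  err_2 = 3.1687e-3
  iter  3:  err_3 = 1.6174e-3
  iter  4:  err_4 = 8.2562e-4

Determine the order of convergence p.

1

Consecutive ratios: err_4/err_3 = 8.2562e-4/1.6174e-3 = 0.510461, err_3/err_2 = 1.6174e-3/3.1687e-3 = 0.51043.
p ≈ ln(0.510461)/ln(0.51043) = -0.6724/-0.6725 ≈ 1.00.
So the convergence is linear (order 1).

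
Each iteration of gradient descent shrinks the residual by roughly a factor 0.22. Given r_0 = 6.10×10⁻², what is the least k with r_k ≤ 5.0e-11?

14

After k steps, r_k ≈ 6.10×10⁻²·0.22^k.
Need 0.22^k ≤ 5.0e-11/6.10×10⁻² = 8.19672e-10.
k ≥ ln(8.19672e-10)/ln(0.22) = -20.9221/-1.51413 = 13.818.
Smallest integer k = 14.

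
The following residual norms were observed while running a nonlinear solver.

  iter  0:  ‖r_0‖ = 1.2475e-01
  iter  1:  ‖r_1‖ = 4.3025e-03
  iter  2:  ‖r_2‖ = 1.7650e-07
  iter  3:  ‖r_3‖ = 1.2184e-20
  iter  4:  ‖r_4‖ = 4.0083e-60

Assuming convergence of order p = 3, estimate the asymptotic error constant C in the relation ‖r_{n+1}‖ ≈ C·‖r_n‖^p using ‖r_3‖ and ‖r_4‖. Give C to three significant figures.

C ≈ ‖r_4‖ / ‖r_3‖^3
  = 4.0083e-60 / (1.2184e-20)^3
  = 4.0083e-60 / 1.80871e-60 ≈ 2.2161

2.22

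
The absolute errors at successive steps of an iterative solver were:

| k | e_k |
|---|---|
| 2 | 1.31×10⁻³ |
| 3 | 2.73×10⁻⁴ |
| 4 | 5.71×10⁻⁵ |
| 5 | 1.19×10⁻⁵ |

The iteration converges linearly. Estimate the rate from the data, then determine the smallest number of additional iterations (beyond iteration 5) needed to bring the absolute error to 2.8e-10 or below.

Rate ρ ≈ e_5/e_4 = 1.19×10⁻⁵/5.71×10⁻⁵ = 0.2084.
After j more steps, e_{5+j} ≈ 1.19×10⁻⁵·ρ^j; need ρ^j ≤ 2.8e-10/1.19×10⁻⁵ = 2.35294e-05.
j ≥ ln(2.35294e-05)/ln(0.2084) = -10.6573/-1.56830 = 6.795.
So 7 more iterations are needed.

7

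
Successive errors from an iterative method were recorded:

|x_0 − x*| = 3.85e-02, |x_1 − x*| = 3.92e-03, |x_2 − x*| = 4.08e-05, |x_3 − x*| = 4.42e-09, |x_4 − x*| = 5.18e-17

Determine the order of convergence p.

Consecutive ratios: |x_4 − x*|/|x_3 − x*| = 5.18e-17/4.42e-09 = 1.17195e-08, |x_3 − x*|/|x_2 − x*| = 4.42e-09/4.08e-05 = 0.000108333.
p ≈ ln(1.17195e-08)/ln(0.000108333) = -18.2620/-9.1303 ≈ 2.00.
So the convergence is quadratic (order 2).

2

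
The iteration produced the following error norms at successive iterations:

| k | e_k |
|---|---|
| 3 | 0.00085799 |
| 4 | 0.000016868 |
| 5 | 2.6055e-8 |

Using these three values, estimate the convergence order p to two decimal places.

1.65

p ≈ ln(e_5/e_4) / ln(e_4/e_3)
  = ln(2.6055e-8/0.000016868) / ln(0.000016868/0.00085799)
  = ln(0.00154464) / ln(0.0196599)
  = -6.47296 / -3.92917 ≈ 1.64741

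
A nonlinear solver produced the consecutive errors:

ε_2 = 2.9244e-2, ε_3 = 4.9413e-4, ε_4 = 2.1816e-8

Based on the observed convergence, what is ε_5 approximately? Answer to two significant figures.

First estimate the order: p ≈ ln(ε_4/ε_3) / ln(ε_3/ε_2) = ln(2.1816e-8/4.9413e-4)/ln(4.9413e-4/2.9244e-2) = ln(4.41503e-05)/ln(0.0168968) ≈ 2.4574.
Then ε_5 ≈ ε_4·(ε_4/ε_3)^p = 2.1816e-8·(4.41503e-05)^2.4574 = 2.1816e-8·1.98545e-11 ≈ 4.331e-19.

4.3e-19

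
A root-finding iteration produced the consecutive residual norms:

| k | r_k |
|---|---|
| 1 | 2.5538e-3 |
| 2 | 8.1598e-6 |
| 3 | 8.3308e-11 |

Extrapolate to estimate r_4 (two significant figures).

First estimate the order: p ≈ ln(r_3/r_2) / ln(r_2/r_1) = ln(8.3308e-11/8.1598e-6)/ln(8.1598e-6/2.5538e-3) = ln(1.02096e-05)/ln(0.00319516) ≈ 2.0000.
Then r_4 ≈ r_3·(r_3/r_2)^p = 8.3308e-11·(1.02096e-05)^2.0000 = 8.3308e-11·1.04236e-10 ≈ 8.684e-21.

8.7e-21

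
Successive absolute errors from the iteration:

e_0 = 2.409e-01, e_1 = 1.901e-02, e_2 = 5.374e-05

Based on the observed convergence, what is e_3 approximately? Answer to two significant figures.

First estimate the order: p ≈ ln(e_2/e_1) / ln(e_1/e_0) = ln(5.374e-05/1.901e-02)/ln(1.901e-02/2.409e-01) = ln(0.00282693)/ln(0.0789124) ≈ 2.3110.
Then e_3 ≈ e_2·(e_2/e_1)^p = 5.374e-05·(0.00282693)^2.3110 = 5.374e-05·1.28822e-06 ≈ 6.923e-11.

6.9e-11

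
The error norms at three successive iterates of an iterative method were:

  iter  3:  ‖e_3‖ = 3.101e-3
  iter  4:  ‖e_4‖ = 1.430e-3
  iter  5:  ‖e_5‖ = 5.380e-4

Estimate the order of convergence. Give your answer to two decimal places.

p ≈ ln(‖e_5‖/‖e_4‖) / ln(‖e_4‖/‖e_3‖)
  = ln(5.380e-4/1.430e-3) / ln(1.430e-3/3.101e-3)
  = ln(0.376224) / ln(0.461142)
  = -0.97757 / -0.77405 ≈ 1.26293

1.26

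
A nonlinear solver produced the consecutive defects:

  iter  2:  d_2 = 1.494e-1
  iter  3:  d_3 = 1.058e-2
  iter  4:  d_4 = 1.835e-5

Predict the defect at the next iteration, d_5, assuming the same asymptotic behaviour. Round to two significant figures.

First estimate the order: p ≈ ln(d_4/d_3) / ln(d_3/d_2) = ln(1.835e-5/1.058e-2)/ln(1.058e-2/1.494e-1) = ln(0.0017344)/ln(0.0708166) ≈ 2.4010.
Then d_5 ≈ d_4·(d_4/d_3)^p = 1.835e-5·(0.0017344)^2.4010 = 1.835e-5·2.3507e-07 ≈ 4.314e-12.

4.3e-12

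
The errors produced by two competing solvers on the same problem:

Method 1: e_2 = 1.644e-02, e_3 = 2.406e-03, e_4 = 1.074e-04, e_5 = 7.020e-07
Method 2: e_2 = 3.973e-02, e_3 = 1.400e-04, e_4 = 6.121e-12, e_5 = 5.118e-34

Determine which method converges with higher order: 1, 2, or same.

Method 1: p ≈ ln(7.020e-07/1.074e-04)/ln(1.074e-04/2.406e-03) ≈ 1.62.
Method 2: p ≈ ln(5.118e-34/6.121e-12)/ln(6.121e-12/1.400e-04) ≈ 3.00.
Method 2 has the higher order (≈3.0 vs ≈1.6).

2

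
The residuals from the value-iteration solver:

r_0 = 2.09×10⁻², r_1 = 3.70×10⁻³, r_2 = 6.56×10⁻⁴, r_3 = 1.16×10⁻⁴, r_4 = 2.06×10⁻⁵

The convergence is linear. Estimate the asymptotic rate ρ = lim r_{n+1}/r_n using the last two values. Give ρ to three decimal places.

ρ ≈ r_4/r_3 = 2.06×10⁻⁵/1.16×10⁻⁴ = 0.17759

0.178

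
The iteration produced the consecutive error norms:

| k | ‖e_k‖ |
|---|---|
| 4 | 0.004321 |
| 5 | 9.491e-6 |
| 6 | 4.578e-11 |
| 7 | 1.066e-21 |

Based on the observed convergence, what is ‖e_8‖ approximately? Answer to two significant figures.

5.8e-43

First estimate the order: p ≈ ln(‖e_7‖/‖e_6‖) / ln(‖e_6‖/‖e_5‖) = ln(1.066e-21/4.578e-11)/ln(4.578e-11/9.491e-6) = ln(2.32853e-11)/ln(4.82352e-06) ≈ 1.9999.
Then ‖e_8‖ ≈ ‖e_7‖·(‖e_7‖/‖e_6‖)^p = 1.066e-21·(2.32853e-11)^1.9999 = 1.066e-21·5.43534e-22 ≈ 5.794e-43.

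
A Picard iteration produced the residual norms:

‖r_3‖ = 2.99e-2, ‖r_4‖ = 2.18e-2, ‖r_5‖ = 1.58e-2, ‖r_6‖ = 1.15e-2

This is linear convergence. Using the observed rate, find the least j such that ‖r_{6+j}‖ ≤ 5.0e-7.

Rate ρ ≈ ‖r_6‖/‖r_5‖ = 1.15e-2/1.58e-2 = 0.7278.
After j more steps, ‖r_{6+j}‖ ≈ 1.15e-2·ρ^j; need ρ^j ≤ 5.0e-7/1.15e-2 = 4.34783e-05.
j ≥ ln(4.34783e-05)/ln(0.7278) = -10.0432/-0.31773 = 31.609.
So 32 more iterations are needed.

32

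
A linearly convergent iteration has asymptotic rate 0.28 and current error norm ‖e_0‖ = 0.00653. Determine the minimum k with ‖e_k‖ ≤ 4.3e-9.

12

After k steps, ‖e_k‖ ≈ 0.00653·0.28^k.
Need 0.28^k ≤ 4.3e-9/0.00653 = 6.58499e-07.
k ≥ ln(6.58499e-07)/ln(0.28) = -14.2333/-1.27297 = 11.181.
Smallest integer k = 12.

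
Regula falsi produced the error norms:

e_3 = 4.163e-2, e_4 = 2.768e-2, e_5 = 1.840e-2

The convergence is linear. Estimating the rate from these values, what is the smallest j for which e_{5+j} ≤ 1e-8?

36

Rate ρ ≈ e_5/e_4 = 1.840e-2/2.768e-2 = 0.6647.
After j more steps, e_{5+j} ≈ 1.840e-2·ρ^j; need ρ^j ≤ 1e-8/1.840e-2 = 5.43478e-07.
j ≥ ln(5.43478e-07)/ln(0.6647) = -14.4253/-0.40842 = 35.320.
So 36 more iterations are needed.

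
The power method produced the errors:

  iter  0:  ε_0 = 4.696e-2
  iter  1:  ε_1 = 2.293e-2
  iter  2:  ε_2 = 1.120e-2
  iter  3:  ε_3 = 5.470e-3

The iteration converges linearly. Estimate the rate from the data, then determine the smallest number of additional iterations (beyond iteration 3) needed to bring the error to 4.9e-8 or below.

17

Rate ρ ≈ ε_3/ε_2 = 5.470e-3/1.120e-2 = 0.4884.
After j more steps, ε_{3+j} ≈ 5.470e-3·ρ^j; need ρ^j ≤ 4.9e-8/5.470e-3 = 8.95795e-06.
j ≥ ln(8.95795e-06)/ln(0.4884) = -11.6230/-0.71662 = 16.219.
So 17 more iterations are needed.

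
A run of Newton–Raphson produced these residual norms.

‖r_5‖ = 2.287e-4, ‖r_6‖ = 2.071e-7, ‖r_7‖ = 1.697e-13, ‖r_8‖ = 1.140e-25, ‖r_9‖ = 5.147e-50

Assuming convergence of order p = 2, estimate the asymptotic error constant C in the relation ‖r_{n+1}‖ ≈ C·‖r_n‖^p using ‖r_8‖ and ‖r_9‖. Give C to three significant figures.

C ≈ ‖r_9‖ / ‖r_8‖^2
  = 5.147e-50 / (1.140e-25)^2
  = 5.147e-50 / 1.2996e-50 ≈ 3.9604

3.96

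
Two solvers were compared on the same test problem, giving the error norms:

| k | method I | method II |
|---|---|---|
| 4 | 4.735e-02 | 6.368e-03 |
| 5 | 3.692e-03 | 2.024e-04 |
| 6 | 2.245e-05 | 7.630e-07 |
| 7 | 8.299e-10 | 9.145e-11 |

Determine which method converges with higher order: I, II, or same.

Method I: p ≈ ln(8.299e-10/2.245e-05)/ln(2.245e-05/3.692e-03) ≈ 2.00.
Method II: p ≈ ln(9.145e-11/7.630e-07)/ln(7.630e-07/2.024e-04) ≈ 1.62.
Method I has the higher order (≈2.0 vs ≈1.6).

I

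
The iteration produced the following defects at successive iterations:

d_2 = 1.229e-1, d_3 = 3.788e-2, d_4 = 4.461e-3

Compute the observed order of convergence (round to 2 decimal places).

p ≈ ln(d_4/d_3) / ln(d_3/d_2)
  = ln(4.461e-3/3.788e-2) / ln(3.788e-2/1.229e-1)
  = ln(0.117767) / ln(0.308218)
  = -2.13905 / -1.17695 ≈ 1.81745

1.82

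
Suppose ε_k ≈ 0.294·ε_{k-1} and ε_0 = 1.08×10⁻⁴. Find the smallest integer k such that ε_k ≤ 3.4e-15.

20

After k steps, ε_k ≈ 1.08×10⁻⁴·0.294^k.
Need 0.294^k ≤ 3.4e-15/1.08×10⁻⁴ = 3.14815e-11.
k ≥ ln(3.14815e-11)/ln(0.294) = -24.1816/-1.22418 = 19.753.
Smallest integer k = 20.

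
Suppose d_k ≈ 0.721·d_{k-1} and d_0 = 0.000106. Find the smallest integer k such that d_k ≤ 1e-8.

After k steps, d_k ≈ 0.000106·0.721^k.
Need 0.721^k ≤ 1e-8/0.000106 = 9.43396e-05.
k ≥ ln(9.43396e-05)/ln(0.721) = -9.2686/-0.32712 = 28.334.
Smallest integer k = 29.

29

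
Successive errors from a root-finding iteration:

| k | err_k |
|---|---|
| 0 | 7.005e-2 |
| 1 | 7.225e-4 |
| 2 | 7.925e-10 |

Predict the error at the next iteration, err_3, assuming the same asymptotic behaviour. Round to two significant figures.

1.0e-27

First estimate the order: p ≈ ln(err_2/err_1) / ln(err_1/err_0) = ln(7.925e-10/7.225e-4)/ln(7.225e-4/7.005e-2) = ln(1.09689e-06)/ln(0.0103141) ≈ 3.0001.
Then err_3 ≈ err_2·(err_2/err_1)^p = 7.925e-10·(1.09689e-06)^3.0001 = 7.925e-10·1.31793e-18 ≈ 1.044e-27.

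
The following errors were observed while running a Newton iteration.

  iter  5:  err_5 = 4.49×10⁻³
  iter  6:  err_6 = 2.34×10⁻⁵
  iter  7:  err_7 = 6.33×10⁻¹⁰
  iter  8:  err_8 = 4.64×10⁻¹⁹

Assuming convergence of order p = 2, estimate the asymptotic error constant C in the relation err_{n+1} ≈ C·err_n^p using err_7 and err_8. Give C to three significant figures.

1.16

C ≈ err_8 / err_7^2
  = 4.64×10⁻¹⁹ / (6.33×10⁻¹⁰)^2
  = 4.64×10⁻¹⁹ / 4.00689e-19 ≈ 1.158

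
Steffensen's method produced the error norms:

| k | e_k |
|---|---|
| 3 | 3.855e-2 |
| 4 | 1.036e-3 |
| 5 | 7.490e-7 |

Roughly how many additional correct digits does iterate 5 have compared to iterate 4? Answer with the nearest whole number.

3

Digits gained ≈ log₁₀(e_4/e_5) = log₁₀(1.036e-3/7.490e-7) = log₁₀(1383.18) ≈ 3.141.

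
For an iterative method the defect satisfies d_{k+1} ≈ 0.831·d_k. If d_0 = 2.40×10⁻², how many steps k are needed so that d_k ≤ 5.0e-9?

84

After k steps, d_k ≈ 2.40×10⁻²·0.831^k.
Need 0.831^k ≤ 5.0e-9/2.40×10⁻² = 2.08333e-07.
k ≥ ln(2.08333e-07)/ln(0.831) = -15.3841/-0.18513 = 83.099.
Smallest integer k = 84.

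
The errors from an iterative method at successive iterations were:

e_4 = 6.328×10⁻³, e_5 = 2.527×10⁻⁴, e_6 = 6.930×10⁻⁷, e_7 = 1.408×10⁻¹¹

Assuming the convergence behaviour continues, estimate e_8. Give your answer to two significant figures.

First estimate the order: p ≈ ln(e_7/e_6) / ln(e_6/e_5) = ln(1.408×10⁻¹¹/6.930×10⁻⁷)/ln(6.930×10⁻⁷/2.527×10⁻⁴) = ln(2.03175e-05)/ln(0.00274238) ≈ 1.8315.
Then e_8 ≈ e_7·(e_7/e_6)^p = 1.408×10⁻¹¹·(2.03175e-05)^1.8315 = 1.408×10⁻¹¹·2.54897e-09 ≈ 3.589e-20.

3.6e-20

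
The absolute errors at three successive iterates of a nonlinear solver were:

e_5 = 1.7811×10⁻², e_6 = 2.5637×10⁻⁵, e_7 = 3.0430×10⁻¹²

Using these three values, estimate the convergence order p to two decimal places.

p ≈ ln(e_7/e_6) / ln(e_6/e_5)
  = ln(3.0430×10⁻¹²/2.5637×10⁻⁵) / ln(2.5637×10⁻⁵/1.7811×10⁻²)
  = ln(1.18696e-07) / ln(0.00143939)
  = -15.94670 / -6.54354 ≈ 2.43701

2.44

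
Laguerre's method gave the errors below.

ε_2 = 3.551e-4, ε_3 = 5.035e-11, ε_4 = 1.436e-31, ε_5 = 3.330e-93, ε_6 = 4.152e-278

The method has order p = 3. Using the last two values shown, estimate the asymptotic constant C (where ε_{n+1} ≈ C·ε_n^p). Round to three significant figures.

C ≈ ε_6 / ε_5^3
  = 4.152e-278 / (3.330e-93)^3
  = 4.152e-278 / 3.6926e-278 ≈ 1.1244

1.12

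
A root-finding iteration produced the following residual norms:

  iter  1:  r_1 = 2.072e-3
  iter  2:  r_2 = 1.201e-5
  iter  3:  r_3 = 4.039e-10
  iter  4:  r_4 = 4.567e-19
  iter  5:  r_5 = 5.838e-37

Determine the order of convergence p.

2

Consecutive ratios: r_5/r_4 = 5.838e-37/4.567e-19 = 1.2783e-18, r_4/r_3 = 4.567e-19/4.039e-10 = 1.13073e-09.
p ≈ ln(1.2783e-18)/ln(1.13073e-09) = -41.2010/-20.6004 ≈ 2.00.
So the convergence is quadratic (order 2).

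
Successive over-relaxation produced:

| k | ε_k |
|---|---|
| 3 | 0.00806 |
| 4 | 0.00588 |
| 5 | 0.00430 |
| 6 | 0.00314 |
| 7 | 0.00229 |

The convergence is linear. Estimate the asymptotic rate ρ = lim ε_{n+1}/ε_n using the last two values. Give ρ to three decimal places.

0.729

ρ ≈ ε_7/ε_6 = 0.00229/0.00314 = 0.72930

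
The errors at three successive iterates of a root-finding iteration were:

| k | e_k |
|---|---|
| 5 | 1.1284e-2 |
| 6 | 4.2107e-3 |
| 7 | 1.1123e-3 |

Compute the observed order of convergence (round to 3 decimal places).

1.350

p ≈ ln(e_7/e_6) / ln(e_6/e_5)
  = ln(1.1123e-3/4.2107e-3) / ln(4.2107e-3/1.1284e-2)
  = ln(0.26416) / ln(0.373157)
  = -1.331200 / -0.985756 ≈ 1.350436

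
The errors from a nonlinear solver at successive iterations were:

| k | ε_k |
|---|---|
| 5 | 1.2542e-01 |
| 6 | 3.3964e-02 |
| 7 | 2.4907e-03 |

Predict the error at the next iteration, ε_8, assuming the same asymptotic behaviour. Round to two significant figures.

1.3e-5

First estimate the order: p ≈ ln(ε_7/ε_6) / ln(ε_6/ε_5) = ln(2.4907e-03/3.3964e-02)/ln(3.3964e-02/1.2542e-01) = ln(0.0733335)/ln(0.270802) ≈ 2.0000.
Then ε_8 ≈ ε_7·(ε_7/ε_6)^p = 2.4907e-03·(0.0733335)^2.0000 = 2.4907e-03·0.0053778 ≈ 1.339e-05.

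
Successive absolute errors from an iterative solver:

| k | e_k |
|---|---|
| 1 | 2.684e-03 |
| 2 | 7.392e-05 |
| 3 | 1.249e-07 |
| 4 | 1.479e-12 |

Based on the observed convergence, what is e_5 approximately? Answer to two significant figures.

First estimate the order: p ≈ ln(e_4/e_3) / ln(e_3/e_2) = ln(1.479e-12/1.249e-07)/ln(1.249e-07/7.392e-05) = ln(1.18415e-05)/ln(0.00168966) ≈ 1.7771.
Then e_5 ≈ e_4·(e_4/e_3)^p = 1.479e-12·(1.18415e-05)^1.7771 = 1.479e-12·1.75773e-09 ≈ 2.6e-21.

2.6e-21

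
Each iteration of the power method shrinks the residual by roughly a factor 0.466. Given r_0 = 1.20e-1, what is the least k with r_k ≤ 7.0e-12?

After k steps, r_k ≈ 1.20e-1·0.466^k.
Need 0.466^k ≤ 7.0e-12/1.20e-1 = 5.83333e-11.
k ≥ ln(5.83333e-11)/ln(0.466) = -23.5648/-0.76357 = 30.861.
Smallest integer k = 31.

31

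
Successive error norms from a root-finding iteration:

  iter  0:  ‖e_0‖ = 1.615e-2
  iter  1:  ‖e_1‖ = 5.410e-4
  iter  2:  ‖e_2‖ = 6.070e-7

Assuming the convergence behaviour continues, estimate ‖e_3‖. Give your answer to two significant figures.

First estimate the order: p ≈ ln(‖e_2‖/‖e_1‖) / ln(‖e_1‖/‖e_0‖) = ln(6.070e-7/5.410e-4)/ln(5.410e-4/1.615e-2) = ln(0.001122)/ln(0.0334985) ≈ 2.0000.
Then ‖e_3‖ ≈ ‖e_2‖·(‖e_2‖/‖e_1‖)^p = 6.070e-7·(0.001122)^2.0000 = 6.070e-7·1.25888e-06 ≈ 7.641e-13.

7.6e-13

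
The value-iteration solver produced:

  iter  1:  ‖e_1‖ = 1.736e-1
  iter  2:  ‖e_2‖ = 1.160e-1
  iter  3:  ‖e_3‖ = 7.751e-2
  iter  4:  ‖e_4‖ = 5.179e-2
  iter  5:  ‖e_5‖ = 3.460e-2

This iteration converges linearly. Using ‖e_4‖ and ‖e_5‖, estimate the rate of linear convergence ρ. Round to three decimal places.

ρ ≈ ‖e_5‖/‖e_4‖ = 3.460e-2/5.179e-2 = 0.66808

0.668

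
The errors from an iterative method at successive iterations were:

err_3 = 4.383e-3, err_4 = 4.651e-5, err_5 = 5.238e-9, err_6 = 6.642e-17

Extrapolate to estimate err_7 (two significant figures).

First estimate the order: p ≈ ln(err_6/err_5) / ln(err_5/err_4) = ln(6.642e-17/5.238e-9)/ln(5.238e-9/4.651e-5) = ln(1.26804e-08)/ln(0.000112621) ≈ 2.0000.
Then err_7 ≈ err_6·(err_6/err_5)^p = 6.642e-17·(1.26804e-08)^2.0000 = 6.642e-17·1.60793e-16 ≈ 1.068e-32.

1.1e-32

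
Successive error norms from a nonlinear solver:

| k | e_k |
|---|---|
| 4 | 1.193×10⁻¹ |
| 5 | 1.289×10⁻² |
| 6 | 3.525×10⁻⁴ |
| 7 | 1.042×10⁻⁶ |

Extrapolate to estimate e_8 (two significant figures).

First estimate the order: p ≈ ln(e_7/e_6) / ln(e_6/e_5) = ln(1.042×10⁻⁶/3.525×10⁻⁴)/ln(3.525×10⁻⁴/1.289×10⁻²) = ln(0.00295603)/ln(0.0273468) ≈ 1.6181.
Then e_8 ≈ e_7·(e_7/e_6)^p = 1.042×10⁻⁶·(0.00295603)^1.6181 = 1.042×10⁻⁶·8.07893e-05 ≈ 8.418e-11.

8.4e-11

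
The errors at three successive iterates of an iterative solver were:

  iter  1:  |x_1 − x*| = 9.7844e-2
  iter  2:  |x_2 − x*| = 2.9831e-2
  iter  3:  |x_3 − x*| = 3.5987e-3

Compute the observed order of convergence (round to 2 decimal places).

p ≈ ln(|x_3 − x*|/|x_2 − x*|) / ln(|x_2 − x*|/|x_1 − x*|)
  = ln(3.5987e-3/2.9831e-2) / ln(2.9831e-2/9.7844e-2)
  = ln(0.120636) / ln(0.304883)
  = -2.11498 / -1.18783 ≈ 1.78054

1.78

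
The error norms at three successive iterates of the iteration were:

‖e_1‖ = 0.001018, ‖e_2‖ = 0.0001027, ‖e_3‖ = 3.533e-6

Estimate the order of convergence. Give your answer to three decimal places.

1.469

p ≈ ln(‖e_3‖/‖e_2‖) / ln(‖e_2‖/‖e_1‖)
  = ln(3.533e-6/0.0001027) / ln(0.0001027/0.001018)
  = ln(0.0344012) / ln(0.100884)
  = -3.369664 / -2.293784 ≈ 1.469042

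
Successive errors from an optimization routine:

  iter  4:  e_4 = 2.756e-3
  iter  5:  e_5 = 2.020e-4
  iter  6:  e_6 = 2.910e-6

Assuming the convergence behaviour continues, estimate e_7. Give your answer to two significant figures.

3.0e-9

First estimate the order: p ≈ ln(e_6/e_5) / ln(e_5/e_4) = ln(2.910e-6/2.020e-4)/ln(2.020e-4/2.756e-3) = ln(0.0144059)/ln(0.0732946) ≈ 1.6225.
Then e_7 ≈ e_6·(e_6/e_5)^p = 2.910e-6·(0.0144059)^1.6225 = 2.910e-6·0.00102857 ≈ 2.993e-09.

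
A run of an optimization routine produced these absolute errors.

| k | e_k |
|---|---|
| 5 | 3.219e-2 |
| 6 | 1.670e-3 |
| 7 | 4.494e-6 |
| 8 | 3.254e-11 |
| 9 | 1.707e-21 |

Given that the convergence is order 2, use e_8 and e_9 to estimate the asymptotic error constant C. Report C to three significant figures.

C ≈ e_9 / e_8^2
  = 1.707e-21 / (3.254e-11)^2
  = 1.707e-21 / 1.05885e-21 ≈ 1.6121

1.61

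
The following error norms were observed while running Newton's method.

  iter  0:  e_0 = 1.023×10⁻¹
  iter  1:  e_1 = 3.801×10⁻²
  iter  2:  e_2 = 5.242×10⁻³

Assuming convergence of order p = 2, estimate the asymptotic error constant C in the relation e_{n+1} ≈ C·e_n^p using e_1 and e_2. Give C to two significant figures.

3.6

C ≈ e_2 / e_1^2
  = 5.242×10⁻³ / (3.801×10⁻²)^2
  = 5.242×10⁻³ / 0.00144476 ≈ 3.6283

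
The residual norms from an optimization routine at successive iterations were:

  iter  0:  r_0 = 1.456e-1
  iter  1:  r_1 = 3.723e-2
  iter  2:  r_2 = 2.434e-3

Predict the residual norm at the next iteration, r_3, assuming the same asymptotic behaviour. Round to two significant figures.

First estimate the order: p ≈ ln(r_2/r_1) / ln(r_1/r_0) = ln(2.434e-3/3.723e-2)/ln(3.723e-2/1.456e-1) = ln(0.0653774)/ln(0.255701) ≈ 2.0001.
Then r_3 ≈ r_2·(r_2/r_1)^p = 2.434e-3·(0.0653774)^2.0001 = 2.434e-3·0.00427304 ≈ 1.04e-05.

1.0e-5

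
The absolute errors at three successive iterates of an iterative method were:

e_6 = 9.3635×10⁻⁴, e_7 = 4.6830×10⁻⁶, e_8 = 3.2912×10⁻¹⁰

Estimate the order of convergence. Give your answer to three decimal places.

1.805

p ≈ ln(e_8/e_7) / ln(e_7/e_6)
  = ln(3.2912×10⁻¹⁰/4.6830×10⁻⁶) / ln(4.6830×10⁻⁶/9.3635×10⁻⁴)
  = ln(7.02797e-05) / ln(0.00500133)
  = -9.563028 / -5.298051 ≈ 1.805009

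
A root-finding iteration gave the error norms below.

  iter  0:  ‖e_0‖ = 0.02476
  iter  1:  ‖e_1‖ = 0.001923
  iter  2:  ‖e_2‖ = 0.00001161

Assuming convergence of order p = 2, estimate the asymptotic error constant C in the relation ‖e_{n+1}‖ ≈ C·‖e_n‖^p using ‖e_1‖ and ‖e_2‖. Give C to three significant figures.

3.14

C ≈ ‖e_2‖ / ‖e_1‖^2
  = 0.00001161 / (0.001923)^2
  = 0.00001161 / 3.69793e-06 ≈ 3.1396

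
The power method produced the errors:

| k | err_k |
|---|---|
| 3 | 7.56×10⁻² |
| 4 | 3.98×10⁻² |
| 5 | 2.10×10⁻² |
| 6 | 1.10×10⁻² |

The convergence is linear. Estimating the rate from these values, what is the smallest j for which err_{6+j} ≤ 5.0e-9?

Rate ρ ≈ err_6/err_5 = 1.10×10⁻²/2.10×10⁻² = 0.5238.
After j more steps, err_{6+j} ≈ 1.10×10⁻²·ρ^j; need ρ^j ≤ 5.0e-9/1.10×10⁻² = 4.54545e-07.
j ≥ ln(4.54545e-07)/ln(0.5238) = -14.6040/-0.64665 = 22.584.
So 23 more iterations are needed.

23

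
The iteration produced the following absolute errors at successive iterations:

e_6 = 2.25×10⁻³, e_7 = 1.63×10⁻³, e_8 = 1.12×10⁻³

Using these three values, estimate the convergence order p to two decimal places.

p ≈ ln(e_8/e_7) / ln(e_7/e_6)
  = ln(1.12×10⁻³/1.63×10⁻³) / ln(1.63×10⁻³/2.25×10⁻³)
  = ln(0.687117) / ln(0.724444)
  = -0.37525 / -0.32235 ≈ 1.16411

1.16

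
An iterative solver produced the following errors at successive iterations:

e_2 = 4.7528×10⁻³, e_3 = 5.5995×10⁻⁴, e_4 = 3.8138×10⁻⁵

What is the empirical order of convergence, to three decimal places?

p ≈ ln(e_4/e_3) / ln(e_3/e_2)
  = ln(3.8138×10⁻⁵/5.5995×10⁻⁴) / ln(5.5995×10⁻⁴/4.7528×10⁻³)
  = ln(0.0681097) / ln(0.117815)
  = -2.686636 / -2.138640 ≈ 1.256236

1.256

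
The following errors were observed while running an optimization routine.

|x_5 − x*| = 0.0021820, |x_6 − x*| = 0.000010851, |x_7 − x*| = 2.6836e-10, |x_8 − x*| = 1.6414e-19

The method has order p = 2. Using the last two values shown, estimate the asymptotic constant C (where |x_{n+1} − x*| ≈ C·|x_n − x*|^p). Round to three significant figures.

2.28

C ≈ |x_8 − x*| / |x_7 − x*|^2
  = 1.6414e-19 / (2.6836e-10)^2
  = 1.6414e-19 / 7.20171e-20 ≈ 2.2792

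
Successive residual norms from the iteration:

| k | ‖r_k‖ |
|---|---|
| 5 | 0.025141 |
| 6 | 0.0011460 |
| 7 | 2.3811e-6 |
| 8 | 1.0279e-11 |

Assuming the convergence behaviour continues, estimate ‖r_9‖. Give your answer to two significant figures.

1.9e-22

First estimate the order: p ≈ ln(‖r_8‖/‖r_7‖) / ln(‖r_7‖/‖r_6‖) = ln(1.0279e-11/2.3811e-6)/ln(2.3811e-6/0.0011460) = ln(4.31691e-06)/ln(0.00207775) ≈ 2.0000.
Then ‖r_9‖ ≈ ‖r_8‖·(‖r_8‖/‖r_7‖)^p = 1.0279e-11·(4.31691e-06)^2.0000 = 1.0279e-11·1.86357e-11 ≈ 1.916e-22.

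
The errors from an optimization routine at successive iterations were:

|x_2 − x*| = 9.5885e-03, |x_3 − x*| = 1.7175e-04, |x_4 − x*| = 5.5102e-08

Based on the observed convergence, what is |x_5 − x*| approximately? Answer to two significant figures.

5.7e-15

First estimate the order: p ≈ ln(|x_4 − x*|/|x_3 − x*|) / ln(|x_3 − x*|/|x_2 − x*|) = ln(5.5102e-08/1.7175e-04)/ln(1.7175e-04/9.5885e-03) = ln(0.000320827)/ln(0.0179121) ≈ 2.0000.
Then |x_5 − x*| ≈ |x_4 − x*|·(|x_4 − x*|/|x_3 − x*|)^p = 5.5102e-08·(0.000320827)^2.0000 = 5.5102e-08·1.0293e-07 ≈ 5.672e-15.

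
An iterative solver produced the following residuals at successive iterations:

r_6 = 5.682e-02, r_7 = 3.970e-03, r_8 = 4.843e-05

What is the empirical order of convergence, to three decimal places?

1.656

p ≈ ln(r_8/r_7) / ln(r_7/r_6)
  = ln(4.843e-05/3.970e-03) / ln(3.970e-03/5.682e-02)
  = ln(0.012199) / ln(0.0698698)
  = -4.406401 / -2.661122 ≈ 1.655843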